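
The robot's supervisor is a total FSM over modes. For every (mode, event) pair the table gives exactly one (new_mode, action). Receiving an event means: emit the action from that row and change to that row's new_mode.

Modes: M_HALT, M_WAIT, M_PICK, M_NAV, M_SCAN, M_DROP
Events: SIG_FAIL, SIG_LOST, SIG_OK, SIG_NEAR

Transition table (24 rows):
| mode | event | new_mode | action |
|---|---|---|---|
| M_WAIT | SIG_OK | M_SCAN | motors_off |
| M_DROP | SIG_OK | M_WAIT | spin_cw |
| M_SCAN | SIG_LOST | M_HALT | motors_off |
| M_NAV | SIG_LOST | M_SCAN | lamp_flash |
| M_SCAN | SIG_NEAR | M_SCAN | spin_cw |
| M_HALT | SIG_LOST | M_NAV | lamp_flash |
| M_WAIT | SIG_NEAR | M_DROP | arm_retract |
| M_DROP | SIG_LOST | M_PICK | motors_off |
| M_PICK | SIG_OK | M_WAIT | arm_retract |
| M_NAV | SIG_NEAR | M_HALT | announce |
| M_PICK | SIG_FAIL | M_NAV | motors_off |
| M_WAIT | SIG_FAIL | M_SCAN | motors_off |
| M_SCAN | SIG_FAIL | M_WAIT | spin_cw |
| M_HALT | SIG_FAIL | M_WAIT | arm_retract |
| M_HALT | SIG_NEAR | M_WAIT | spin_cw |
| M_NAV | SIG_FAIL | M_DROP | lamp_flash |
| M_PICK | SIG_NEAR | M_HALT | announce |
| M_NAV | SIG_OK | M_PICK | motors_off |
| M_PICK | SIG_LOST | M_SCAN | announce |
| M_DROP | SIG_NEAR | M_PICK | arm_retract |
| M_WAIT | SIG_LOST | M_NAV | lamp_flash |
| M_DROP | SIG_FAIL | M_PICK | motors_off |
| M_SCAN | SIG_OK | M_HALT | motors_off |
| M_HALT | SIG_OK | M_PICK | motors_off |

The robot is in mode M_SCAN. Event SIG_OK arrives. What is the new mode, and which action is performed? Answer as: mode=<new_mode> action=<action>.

current mode = M_SCAN; filter table to that mode:
  (M_SCAN, SIG_LOST) → (M_HALT, motors_off)
  (M_SCAN, SIG_NEAR) → (M_SCAN, spin_cw)
  (M_SCAN, SIG_FAIL) → (M_WAIT, spin_cw)
  (M_SCAN, SIG_OK) → (M_HALT, motors_off)  ← event matches
event = SIG_OK selects (M_HALT, motors_off)

mode=M_HALT action=motors_off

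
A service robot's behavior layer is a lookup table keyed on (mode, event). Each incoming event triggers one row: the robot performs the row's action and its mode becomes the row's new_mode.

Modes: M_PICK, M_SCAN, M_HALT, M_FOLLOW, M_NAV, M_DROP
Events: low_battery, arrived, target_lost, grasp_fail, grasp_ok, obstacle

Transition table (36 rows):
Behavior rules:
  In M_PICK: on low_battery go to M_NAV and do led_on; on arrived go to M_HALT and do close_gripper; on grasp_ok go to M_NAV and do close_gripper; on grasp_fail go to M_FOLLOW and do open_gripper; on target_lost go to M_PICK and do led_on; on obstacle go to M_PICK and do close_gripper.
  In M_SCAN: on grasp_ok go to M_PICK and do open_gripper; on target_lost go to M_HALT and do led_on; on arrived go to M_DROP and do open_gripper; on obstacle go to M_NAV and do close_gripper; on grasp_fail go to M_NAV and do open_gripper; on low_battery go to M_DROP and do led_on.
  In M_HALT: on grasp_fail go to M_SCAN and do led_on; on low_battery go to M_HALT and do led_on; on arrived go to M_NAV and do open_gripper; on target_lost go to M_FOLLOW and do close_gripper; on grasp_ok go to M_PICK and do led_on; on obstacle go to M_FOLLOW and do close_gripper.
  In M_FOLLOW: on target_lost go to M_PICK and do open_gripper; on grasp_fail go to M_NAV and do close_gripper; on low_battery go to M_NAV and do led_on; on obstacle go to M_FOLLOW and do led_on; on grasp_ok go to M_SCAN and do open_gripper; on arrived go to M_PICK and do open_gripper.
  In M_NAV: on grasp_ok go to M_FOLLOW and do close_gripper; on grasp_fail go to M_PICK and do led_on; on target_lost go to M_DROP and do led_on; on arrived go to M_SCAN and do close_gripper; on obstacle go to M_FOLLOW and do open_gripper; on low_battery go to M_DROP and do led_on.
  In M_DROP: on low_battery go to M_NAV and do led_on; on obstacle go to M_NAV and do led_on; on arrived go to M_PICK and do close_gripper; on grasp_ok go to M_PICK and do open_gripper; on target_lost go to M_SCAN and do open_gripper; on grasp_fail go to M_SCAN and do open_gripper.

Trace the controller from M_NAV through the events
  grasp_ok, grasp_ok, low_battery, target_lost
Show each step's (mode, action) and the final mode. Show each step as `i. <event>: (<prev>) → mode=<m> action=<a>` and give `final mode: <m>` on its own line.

1. grasp_ok: (M_NAV) → mode=M_FOLLOW action=close_gripper
2. grasp_ok: (M_FOLLOW) → mode=M_SCAN action=open_gripper
3. low_battery: (M_SCAN) → mode=M_DROP action=led_on
4. target_lost: (M_DROP) → mode=M_SCAN action=open_gripper

final mode: M_SCAN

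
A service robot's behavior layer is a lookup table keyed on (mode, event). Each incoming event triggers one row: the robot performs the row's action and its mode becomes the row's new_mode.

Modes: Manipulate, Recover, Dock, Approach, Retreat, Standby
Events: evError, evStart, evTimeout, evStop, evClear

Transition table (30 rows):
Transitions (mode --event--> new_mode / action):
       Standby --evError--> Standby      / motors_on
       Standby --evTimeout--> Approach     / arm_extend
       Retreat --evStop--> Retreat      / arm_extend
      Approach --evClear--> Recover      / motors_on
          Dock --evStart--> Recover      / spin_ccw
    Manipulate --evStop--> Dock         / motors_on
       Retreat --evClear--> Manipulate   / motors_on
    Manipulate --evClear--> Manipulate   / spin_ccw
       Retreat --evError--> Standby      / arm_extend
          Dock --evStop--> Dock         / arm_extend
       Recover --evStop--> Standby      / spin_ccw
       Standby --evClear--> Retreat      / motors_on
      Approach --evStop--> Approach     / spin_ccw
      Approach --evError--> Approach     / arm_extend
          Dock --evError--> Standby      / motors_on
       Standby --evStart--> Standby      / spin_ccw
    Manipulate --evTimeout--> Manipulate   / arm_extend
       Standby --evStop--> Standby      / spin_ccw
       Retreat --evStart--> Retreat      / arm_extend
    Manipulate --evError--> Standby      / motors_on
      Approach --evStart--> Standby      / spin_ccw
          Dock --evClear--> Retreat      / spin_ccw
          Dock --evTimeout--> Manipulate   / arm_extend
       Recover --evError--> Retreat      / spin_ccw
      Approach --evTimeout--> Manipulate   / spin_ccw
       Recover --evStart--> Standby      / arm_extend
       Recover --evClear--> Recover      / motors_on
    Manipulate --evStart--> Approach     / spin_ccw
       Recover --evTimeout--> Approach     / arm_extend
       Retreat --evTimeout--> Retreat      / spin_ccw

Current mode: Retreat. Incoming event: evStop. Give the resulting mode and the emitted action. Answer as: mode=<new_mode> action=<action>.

mode=Retreat action=arm_extend

current mode = Retreat; filter table to that mode:
  (Retreat, evStop) → (Retreat, arm_extend)  ← event matches
  (Retreat, evClear) → (Manipulate, motors_on)
  (Retreat, evError) → (Standby, arm_extend)
  (Retreat, evStart) → (Retreat, arm_extend)
  (Retreat, evTimeout) → (Retreat, spin_ccw)
event = evStop selects (Retreat, arm_extend)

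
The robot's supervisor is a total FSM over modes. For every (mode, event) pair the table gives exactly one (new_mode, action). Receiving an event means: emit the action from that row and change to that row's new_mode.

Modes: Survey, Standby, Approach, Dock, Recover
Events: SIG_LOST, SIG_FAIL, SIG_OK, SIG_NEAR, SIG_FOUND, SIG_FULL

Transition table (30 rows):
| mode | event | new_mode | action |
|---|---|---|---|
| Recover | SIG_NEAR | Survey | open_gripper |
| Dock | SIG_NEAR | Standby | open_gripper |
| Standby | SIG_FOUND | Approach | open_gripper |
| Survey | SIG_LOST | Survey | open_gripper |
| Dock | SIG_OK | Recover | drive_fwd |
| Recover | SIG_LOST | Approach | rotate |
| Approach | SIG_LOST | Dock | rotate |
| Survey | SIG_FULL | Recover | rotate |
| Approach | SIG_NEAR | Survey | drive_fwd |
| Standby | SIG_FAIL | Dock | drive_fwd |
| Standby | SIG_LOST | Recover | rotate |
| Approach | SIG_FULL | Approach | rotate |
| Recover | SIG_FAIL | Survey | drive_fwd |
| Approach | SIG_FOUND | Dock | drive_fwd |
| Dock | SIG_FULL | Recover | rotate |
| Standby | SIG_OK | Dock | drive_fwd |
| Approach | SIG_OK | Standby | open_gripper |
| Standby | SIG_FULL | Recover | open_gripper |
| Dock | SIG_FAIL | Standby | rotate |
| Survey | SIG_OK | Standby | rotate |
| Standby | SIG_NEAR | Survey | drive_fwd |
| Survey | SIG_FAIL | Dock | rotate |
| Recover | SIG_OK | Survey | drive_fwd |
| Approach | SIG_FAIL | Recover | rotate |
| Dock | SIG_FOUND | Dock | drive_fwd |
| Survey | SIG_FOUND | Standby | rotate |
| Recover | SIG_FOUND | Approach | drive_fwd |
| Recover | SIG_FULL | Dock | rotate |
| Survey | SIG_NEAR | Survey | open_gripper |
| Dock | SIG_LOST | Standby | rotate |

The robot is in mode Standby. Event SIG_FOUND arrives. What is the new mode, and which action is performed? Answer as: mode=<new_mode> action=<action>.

current mode = Standby; filter table to that mode:
  (Standby, SIG_FOUND) → (Approach, open_gripper)  ← event matches
  (Standby, SIG_FAIL) → (Dock, drive_fwd)
  (Standby, SIG_LOST) → (Recover, rotate)
  (Standby, SIG_OK) → (Dock, drive_fwd)
  (Standby, SIG_FULL) → (Recover, open_gripper)
  (Standby, SIG_NEAR) → (Survey, drive_fwd)
event = SIG_FOUND selects (Approach, open_gripper)

mode=Approach action=open_gripper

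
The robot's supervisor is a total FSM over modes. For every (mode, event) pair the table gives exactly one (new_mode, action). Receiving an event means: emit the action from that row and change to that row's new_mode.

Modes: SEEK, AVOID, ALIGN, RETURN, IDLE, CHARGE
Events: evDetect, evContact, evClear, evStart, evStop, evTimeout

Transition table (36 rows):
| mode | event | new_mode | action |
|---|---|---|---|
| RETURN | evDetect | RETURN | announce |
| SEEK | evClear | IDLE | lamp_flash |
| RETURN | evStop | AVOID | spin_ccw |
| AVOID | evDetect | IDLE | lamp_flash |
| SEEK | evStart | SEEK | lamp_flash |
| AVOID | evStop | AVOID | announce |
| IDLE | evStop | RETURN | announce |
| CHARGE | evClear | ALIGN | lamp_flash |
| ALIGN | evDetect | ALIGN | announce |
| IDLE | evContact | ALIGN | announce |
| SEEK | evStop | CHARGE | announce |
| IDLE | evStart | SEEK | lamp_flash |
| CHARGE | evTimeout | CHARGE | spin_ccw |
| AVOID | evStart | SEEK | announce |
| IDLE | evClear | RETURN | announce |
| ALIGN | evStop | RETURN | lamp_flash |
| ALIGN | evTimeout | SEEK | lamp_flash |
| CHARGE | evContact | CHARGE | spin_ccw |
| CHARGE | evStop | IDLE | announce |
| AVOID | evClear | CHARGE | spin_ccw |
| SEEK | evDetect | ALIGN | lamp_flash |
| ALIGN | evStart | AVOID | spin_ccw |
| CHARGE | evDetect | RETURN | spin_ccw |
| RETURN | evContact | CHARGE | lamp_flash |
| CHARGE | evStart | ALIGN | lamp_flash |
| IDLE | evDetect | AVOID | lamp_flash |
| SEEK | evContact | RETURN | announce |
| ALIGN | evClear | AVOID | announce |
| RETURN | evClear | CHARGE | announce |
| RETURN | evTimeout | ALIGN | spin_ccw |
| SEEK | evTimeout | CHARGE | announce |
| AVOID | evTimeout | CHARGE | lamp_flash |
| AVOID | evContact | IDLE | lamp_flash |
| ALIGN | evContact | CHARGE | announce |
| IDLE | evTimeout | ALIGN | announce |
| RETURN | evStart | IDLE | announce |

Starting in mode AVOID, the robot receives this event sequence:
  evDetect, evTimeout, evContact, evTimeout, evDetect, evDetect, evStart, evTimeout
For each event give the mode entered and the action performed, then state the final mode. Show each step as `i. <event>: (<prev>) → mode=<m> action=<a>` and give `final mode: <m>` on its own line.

final mode: ALIGN

1. evDetect: (AVOID) → mode=IDLE action=lamp_flash
2. evTimeout: (IDLE) → mode=ALIGN action=announce
3. evContact: (ALIGN) → mode=CHARGE action=announce
4. evTimeout: (CHARGE) → mode=CHARGE action=spin_ccw
5. evDetect: (CHARGE) → mode=RETURN action=spin_ccw
6. evDetect: (RETURN) → mode=RETURN action=announce
7. evStart: (RETURN) → mode=IDLE action=announce
8. evTimeout: (IDLE) → mode=ALIGN action=announce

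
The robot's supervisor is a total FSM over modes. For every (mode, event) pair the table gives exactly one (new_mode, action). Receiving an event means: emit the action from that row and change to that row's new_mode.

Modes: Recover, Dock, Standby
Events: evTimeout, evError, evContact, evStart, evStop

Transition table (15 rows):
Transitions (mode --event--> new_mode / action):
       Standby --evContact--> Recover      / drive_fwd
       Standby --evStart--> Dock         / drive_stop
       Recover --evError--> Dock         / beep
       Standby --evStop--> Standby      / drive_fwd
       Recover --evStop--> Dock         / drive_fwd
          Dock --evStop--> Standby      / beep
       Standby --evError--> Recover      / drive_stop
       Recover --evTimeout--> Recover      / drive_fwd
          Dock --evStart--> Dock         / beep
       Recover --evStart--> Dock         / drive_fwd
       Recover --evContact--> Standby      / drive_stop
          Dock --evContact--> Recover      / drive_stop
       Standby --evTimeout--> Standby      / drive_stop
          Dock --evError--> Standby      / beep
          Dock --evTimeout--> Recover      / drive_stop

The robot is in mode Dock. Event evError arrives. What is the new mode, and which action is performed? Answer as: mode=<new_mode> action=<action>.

mode=Standby action=beep

current mode = Dock; filter table to that mode:
  (Dock, evStop) → (Standby, beep)
  (Dock, evStart) → (Dock, beep)
  (Dock, evContact) → (Recover, drive_stop)
  (Dock, evError) → (Standby, beep)  ← event matches
  (Dock, evTimeout) → (Recover, drive_stop)
event = evError selects (Standby, beep)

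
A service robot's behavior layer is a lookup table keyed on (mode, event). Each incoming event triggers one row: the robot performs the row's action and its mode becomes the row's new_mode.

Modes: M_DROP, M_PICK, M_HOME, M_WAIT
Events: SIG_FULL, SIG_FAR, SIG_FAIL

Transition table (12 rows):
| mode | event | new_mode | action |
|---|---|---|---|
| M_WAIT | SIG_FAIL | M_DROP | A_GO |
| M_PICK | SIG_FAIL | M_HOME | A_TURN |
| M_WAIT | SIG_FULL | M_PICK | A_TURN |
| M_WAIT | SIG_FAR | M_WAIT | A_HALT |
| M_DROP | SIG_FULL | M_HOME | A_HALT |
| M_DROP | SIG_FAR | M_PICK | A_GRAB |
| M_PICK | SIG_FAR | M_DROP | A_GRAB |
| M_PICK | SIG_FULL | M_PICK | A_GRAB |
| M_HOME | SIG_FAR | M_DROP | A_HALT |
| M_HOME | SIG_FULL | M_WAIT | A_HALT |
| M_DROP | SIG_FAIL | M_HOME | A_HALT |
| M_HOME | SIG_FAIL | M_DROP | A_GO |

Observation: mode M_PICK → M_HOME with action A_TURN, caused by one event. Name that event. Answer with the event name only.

try SIG_FULL: (M_PICK, SIG_FULL) → (M_PICK, A_GRAB)
try SIG_FAR: (M_PICK, SIG_FAR) → (M_DROP, A_GRAB)
try SIG_FAIL: (M_PICK, SIG_FAIL) → (M_HOME, A_TURN)  ← matches

SIG_FAIL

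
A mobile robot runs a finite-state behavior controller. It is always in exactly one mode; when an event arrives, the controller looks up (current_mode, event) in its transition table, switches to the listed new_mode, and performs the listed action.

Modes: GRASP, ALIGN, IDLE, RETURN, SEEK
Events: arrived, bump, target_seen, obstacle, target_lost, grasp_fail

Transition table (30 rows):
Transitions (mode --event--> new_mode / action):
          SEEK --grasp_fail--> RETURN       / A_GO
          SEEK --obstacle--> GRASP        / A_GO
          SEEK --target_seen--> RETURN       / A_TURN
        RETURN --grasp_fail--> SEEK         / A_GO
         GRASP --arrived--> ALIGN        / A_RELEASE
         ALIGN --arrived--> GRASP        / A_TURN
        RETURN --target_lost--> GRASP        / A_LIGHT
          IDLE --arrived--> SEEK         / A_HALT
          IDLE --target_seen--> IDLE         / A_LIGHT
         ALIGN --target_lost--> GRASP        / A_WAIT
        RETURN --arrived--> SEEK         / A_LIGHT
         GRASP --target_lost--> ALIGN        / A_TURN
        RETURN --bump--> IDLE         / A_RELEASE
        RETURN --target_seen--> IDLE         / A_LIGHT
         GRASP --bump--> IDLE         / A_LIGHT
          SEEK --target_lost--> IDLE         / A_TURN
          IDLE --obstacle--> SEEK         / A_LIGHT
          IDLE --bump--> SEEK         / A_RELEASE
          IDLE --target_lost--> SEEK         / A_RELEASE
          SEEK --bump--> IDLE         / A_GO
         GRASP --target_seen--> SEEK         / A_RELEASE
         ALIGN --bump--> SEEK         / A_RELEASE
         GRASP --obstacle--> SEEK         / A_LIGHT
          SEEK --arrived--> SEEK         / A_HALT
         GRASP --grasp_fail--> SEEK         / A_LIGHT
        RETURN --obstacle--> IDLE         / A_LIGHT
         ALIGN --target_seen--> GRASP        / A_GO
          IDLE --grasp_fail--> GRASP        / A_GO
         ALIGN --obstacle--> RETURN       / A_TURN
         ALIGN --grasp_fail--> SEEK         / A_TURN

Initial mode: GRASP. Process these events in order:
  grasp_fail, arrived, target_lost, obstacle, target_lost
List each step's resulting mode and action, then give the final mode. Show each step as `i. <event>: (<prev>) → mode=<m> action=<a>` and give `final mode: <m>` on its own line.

1. grasp_fail: (GRASP) → mode=SEEK action=A_LIGHT
2. arrived: (SEEK) → mode=SEEK action=A_HALT
3. target_lost: (SEEK) → mode=IDLE action=A_TURN
4. obstacle: (IDLE) → mode=SEEK action=A_LIGHT
5. target_lost: (SEEK) → mode=IDLE action=A_TURN

final mode: IDLE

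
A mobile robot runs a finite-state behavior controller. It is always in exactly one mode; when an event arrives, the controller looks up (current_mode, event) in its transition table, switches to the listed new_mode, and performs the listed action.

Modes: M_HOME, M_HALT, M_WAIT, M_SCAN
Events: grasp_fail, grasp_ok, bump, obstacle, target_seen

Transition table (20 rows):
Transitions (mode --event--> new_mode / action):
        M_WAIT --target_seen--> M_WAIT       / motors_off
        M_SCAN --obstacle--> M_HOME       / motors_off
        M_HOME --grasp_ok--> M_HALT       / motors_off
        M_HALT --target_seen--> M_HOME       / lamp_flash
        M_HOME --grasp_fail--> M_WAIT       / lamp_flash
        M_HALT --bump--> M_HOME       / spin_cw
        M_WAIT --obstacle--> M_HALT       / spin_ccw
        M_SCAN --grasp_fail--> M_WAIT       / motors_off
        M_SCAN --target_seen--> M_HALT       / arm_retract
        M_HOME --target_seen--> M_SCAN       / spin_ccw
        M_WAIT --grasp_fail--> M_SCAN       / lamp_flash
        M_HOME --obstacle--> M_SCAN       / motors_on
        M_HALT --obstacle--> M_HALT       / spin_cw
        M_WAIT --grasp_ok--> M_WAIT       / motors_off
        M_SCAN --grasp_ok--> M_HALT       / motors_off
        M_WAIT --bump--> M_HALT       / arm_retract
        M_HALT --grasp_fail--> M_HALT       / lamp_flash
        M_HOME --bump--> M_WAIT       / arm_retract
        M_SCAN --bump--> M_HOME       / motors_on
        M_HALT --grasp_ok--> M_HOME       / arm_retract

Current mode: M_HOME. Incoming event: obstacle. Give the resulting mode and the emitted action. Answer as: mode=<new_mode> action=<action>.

current mode = M_HOME; filter table to that mode:
  (M_HOME, grasp_ok) → (M_HALT, motors_off)
  (M_HOME, grasp_fail) → (M_WAIT, lamp_flash)
  (M_HOME, target_seen) → (M_SCAN, spin_ccw)
  (M_HOME, obstacle) → (M_SCAN, motors_on)  ← event matches
  (M_HOME, bump) → (M_WAIT, arm_retract)
event = obstacle selects (M_SCAN, motors_on)

mode=M_SCAN action=motors_on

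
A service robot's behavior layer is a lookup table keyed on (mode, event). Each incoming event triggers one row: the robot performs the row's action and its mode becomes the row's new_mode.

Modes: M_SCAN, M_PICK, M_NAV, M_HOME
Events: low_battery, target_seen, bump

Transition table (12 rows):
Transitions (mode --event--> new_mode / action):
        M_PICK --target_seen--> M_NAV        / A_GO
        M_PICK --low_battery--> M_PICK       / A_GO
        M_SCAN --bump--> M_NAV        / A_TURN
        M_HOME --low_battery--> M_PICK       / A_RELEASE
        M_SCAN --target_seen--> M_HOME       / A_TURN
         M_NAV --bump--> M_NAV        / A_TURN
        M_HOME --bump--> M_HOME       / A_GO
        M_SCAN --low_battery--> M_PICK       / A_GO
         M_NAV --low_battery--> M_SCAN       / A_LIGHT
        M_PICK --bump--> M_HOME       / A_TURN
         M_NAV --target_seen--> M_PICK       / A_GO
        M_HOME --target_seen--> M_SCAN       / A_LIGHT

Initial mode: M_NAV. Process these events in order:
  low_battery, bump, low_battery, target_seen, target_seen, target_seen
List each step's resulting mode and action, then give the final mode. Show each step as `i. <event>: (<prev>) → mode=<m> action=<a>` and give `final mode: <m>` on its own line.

1. low_battery: (M_NAV) → mode=M_SCAN action=A_LIGHT
2. bump: (M_SCAN) → mode=M_NAV action=A_TURN
3. low_battery: (M_NAV) → mode=M_SCAN action=A_LIGHT
4. target_seen: (M_SCAN) → mode=M_HOME action=A_TURN
5. target_seen: (M_HOME) → mode=M_SCAN action=A_LIGHT
6. target_seen: (M_SCAN) → mode=M_HOME action=A_TURN

final mode: M_HOME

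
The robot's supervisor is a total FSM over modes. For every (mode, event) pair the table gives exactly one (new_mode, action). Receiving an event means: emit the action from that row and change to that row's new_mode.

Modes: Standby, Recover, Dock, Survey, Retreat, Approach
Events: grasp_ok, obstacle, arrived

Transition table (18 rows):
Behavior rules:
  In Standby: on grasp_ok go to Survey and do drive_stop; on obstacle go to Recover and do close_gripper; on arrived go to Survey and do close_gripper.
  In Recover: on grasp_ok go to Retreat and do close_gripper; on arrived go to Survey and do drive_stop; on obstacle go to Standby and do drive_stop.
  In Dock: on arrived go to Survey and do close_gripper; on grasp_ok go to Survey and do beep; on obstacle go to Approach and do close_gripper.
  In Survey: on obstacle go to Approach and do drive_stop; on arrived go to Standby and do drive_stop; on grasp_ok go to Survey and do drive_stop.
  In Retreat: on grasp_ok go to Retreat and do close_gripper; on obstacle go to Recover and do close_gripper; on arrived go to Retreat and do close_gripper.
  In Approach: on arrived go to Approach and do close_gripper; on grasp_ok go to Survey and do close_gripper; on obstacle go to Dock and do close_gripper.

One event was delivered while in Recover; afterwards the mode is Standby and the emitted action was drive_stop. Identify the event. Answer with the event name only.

obstacle

try grasp_ok: (Recover, grasp_ok) → (Retreat, close_gripper)
try obstacle: (Recover, obstacle) → (Standby, drive_stop)  ← matches
try arrived: (Recover, arrived) → (Survey, drive_stop)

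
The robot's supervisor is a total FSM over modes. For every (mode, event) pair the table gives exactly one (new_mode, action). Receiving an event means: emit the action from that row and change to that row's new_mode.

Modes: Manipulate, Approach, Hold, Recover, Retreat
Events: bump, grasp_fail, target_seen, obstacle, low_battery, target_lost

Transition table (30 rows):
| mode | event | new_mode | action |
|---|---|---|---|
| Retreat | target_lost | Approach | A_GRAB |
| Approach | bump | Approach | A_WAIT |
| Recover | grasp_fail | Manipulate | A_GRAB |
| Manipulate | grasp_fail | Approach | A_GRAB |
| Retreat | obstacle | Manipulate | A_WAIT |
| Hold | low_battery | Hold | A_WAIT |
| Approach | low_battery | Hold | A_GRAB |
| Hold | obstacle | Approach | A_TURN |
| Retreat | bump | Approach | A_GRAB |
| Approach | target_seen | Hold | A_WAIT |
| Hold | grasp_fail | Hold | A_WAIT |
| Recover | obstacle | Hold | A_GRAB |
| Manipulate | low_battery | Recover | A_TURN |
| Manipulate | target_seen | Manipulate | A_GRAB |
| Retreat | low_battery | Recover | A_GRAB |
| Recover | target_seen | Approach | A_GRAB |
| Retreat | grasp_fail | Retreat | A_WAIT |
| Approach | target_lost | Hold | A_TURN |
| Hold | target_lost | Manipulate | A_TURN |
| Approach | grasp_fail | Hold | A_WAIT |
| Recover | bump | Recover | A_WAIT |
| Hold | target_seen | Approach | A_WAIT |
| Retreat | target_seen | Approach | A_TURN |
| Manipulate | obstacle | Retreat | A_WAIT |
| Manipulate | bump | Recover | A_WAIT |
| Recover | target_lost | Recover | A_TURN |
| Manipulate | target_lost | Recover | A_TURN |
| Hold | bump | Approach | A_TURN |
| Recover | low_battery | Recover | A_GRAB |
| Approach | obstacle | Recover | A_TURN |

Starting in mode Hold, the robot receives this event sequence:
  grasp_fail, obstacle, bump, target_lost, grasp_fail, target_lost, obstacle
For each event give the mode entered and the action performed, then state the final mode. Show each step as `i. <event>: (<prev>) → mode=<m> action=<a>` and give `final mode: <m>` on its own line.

final mode: Retreat

1. grasp_fail: (Hold) → mode=Hold action=A_WAIT
2. obstacle: (Hold) → mode=Approach action=A_TURN
3. bump: (Approach) → mode=Approach action=A_WAIT
4. target_lost: (Approach) → mode=Hold action=A_TURN
5. grasp_fail: (Hold) → mode=Hold action=A_WAIT
6. target_lost: (Hold) → mode=Manipulate action=A_TURN
7. obstacle: (Manipulate) → mode=Retreat action=A_WAIT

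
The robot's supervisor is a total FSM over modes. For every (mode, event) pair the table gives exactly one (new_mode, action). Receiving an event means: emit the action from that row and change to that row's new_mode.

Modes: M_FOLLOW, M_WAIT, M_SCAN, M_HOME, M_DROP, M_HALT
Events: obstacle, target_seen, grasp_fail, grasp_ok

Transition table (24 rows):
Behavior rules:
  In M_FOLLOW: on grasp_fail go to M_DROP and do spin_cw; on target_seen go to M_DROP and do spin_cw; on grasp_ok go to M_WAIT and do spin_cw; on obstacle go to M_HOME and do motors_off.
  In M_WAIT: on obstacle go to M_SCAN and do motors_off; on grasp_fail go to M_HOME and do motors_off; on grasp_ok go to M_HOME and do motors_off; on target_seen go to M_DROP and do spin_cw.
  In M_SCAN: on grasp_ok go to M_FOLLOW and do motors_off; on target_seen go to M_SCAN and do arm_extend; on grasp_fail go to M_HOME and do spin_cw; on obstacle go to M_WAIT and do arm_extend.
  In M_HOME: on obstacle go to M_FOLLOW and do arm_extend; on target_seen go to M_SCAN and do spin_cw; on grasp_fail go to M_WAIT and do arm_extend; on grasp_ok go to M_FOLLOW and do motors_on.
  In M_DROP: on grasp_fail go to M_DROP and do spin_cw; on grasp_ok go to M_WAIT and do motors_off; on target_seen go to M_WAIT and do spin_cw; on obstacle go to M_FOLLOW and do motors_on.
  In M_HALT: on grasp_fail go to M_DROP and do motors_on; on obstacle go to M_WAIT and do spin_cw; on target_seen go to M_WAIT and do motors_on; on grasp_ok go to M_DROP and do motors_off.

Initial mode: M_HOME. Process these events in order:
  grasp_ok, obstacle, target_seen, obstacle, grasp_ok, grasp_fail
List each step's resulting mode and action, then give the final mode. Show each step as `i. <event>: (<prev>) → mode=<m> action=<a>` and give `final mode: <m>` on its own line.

final mode: M_WAIT

1. grasp_ok: (M_HOME) → mode=M_FOLLOW action=motors_on
2. obstacle: (M_FOLLOW) → mode=M_HOME action=motors_off
3. target_seen: (M_HOME) → mode=M_SCAN action=spin_cw
4. obstacle: (M_SCAN) → mode=M_WAIT action=arm_extend
5. grasp_ok: (M_WAIT) → mode=M_HOME action=motors_off
6. grasp_fail: (M_HOME) → mode=M_WAIT action=arm_extend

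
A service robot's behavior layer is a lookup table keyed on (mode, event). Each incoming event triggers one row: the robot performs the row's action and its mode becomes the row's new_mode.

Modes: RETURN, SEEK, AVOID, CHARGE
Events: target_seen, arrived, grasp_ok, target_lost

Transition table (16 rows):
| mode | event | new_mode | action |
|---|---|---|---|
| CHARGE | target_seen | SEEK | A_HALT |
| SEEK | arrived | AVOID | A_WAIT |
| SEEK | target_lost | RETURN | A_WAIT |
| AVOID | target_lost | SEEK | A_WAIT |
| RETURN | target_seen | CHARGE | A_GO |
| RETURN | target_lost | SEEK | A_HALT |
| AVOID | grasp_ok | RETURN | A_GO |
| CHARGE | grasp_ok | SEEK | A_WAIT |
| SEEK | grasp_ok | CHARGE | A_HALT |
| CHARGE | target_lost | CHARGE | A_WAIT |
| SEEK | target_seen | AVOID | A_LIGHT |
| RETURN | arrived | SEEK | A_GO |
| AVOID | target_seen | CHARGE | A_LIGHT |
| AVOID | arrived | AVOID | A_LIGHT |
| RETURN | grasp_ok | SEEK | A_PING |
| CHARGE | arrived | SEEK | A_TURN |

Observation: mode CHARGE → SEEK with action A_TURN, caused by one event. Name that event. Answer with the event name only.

arrived

try target_seen: (CHARGE, target_seen) → (SEEK, A_HALT)
try arrived: (CHARGE, arrived) → (SEEK, A_TURN)  ← matches
try grasp_ok: (CHARGE, grasp_ok) → (SEEK, A_WAIT)
try target_lost: (CHARGE, target_lost) → (CHARGE, A_WAIT)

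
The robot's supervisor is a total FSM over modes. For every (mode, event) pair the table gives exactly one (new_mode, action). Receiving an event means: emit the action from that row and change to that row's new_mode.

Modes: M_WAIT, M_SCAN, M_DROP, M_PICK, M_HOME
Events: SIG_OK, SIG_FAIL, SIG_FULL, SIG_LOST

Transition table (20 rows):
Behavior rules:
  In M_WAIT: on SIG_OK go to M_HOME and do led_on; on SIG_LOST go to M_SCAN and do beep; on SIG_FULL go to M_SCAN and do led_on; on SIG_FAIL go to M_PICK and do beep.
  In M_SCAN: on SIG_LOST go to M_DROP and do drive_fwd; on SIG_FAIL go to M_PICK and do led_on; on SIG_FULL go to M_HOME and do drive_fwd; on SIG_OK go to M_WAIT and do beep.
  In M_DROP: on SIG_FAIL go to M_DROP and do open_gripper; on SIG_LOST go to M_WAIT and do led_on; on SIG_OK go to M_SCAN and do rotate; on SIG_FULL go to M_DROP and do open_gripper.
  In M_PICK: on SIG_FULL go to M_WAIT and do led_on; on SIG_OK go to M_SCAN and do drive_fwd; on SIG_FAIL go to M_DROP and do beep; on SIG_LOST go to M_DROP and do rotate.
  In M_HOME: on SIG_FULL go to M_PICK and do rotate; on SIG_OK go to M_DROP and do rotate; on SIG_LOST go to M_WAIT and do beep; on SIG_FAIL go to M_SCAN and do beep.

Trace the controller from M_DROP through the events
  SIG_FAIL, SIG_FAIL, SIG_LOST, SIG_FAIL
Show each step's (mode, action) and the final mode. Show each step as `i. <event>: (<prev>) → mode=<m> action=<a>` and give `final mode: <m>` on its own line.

1. SIG_FAIL: (M_DROP) → mode=M_DROP action=open_gripper
2. SIG_FAIL: (M_DROP) → mode=M_DROP action=open_gripper
3. SIG_LOST: (M_DROP) → mode=M_WAIT action=led_on
4. SIG_FAIL: (M_WAIT) → mode=M_PICK action=beep

final mode: M_PICK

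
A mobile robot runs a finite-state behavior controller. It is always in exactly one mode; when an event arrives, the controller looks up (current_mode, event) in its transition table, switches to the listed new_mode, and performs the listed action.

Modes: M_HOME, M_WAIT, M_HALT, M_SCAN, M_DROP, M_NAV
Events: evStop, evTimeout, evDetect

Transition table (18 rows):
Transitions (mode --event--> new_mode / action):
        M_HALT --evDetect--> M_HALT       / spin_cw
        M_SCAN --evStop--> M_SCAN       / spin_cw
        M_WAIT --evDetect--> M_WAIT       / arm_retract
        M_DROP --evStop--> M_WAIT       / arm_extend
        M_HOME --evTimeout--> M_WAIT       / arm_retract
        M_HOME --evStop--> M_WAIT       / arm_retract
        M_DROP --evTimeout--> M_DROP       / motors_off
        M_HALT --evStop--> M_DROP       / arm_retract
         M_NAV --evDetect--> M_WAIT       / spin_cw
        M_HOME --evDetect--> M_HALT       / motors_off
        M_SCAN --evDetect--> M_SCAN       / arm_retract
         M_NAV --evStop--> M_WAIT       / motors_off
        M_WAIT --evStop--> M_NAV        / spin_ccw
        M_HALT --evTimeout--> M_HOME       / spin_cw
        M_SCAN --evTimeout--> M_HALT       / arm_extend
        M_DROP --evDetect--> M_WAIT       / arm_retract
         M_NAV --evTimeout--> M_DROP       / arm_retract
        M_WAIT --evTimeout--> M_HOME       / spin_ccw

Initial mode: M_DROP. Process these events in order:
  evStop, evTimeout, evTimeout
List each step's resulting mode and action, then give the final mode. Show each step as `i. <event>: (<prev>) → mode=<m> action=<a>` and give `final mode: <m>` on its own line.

final mode: M_WAIT

1. evStop: (M_DROP) → mode=M_WAIT action=arm_extend
2. evTimeout: (M_WAIT) → mode=M_HOME action=spin_ccw
3. evTimeout: (M_HOME) → mode=M_WAIT action=arm_retract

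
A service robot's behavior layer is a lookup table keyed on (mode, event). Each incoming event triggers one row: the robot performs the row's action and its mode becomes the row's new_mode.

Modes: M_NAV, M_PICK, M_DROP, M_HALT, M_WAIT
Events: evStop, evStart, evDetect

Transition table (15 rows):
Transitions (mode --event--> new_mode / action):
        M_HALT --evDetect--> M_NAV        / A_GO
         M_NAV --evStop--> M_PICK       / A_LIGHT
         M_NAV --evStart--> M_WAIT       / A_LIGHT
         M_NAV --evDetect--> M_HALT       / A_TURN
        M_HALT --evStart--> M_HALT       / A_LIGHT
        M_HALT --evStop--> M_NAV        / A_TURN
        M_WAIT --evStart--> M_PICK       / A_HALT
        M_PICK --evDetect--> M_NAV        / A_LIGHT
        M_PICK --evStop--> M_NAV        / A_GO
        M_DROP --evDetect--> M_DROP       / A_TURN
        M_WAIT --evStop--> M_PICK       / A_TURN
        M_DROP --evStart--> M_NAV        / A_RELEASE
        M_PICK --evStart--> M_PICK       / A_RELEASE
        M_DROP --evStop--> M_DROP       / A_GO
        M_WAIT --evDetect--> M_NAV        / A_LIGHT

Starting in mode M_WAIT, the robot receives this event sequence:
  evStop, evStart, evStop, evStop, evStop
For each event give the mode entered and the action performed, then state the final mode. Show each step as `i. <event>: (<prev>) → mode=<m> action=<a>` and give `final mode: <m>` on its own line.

final mode: M_NAV

1. evStop: (M_WAIT) → mode=M_PICK action=A_TURN
2. evStart: (M_PICK) → mode=M_PICK action=A_RELEASE
3. evStop: (M_PICK) → mode=M_NAV action=A_GO
4. evStop: (M_NAV) → mode=M_PICK action=A_LIGHT
5. evStop: (M_PICK) → mode=M_NAV action=A_GO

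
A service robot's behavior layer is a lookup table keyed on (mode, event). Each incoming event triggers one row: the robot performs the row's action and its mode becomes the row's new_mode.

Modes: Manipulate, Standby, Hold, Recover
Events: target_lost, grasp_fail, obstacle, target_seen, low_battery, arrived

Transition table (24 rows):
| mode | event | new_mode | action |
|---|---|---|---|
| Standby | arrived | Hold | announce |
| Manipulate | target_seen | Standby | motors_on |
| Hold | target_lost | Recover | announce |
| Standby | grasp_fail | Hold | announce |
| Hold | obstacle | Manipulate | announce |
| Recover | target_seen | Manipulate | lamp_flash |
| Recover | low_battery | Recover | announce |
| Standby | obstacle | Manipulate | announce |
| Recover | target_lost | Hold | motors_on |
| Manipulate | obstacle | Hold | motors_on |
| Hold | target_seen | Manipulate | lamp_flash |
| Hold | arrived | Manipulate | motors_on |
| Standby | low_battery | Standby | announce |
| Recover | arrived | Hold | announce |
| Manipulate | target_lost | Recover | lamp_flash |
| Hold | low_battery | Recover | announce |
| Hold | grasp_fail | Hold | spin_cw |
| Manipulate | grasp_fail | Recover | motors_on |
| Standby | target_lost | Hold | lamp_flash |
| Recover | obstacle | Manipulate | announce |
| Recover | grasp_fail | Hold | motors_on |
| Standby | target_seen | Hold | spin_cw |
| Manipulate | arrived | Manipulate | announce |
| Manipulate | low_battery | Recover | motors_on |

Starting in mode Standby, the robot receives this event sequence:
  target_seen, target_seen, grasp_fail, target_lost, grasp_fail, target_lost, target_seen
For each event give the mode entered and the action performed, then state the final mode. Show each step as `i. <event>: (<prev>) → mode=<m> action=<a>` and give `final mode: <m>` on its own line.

final mode: Manipulate

1. target_seen: (Standby) → mode=Hold action=spin_cw
2. target_seen: (Hold) → mode=Manipulate action=lamp_flash
3. grasp_fail: (Manipulate) → mode=Recover action=motors_on
4. target_lost: (Recover) → mode=Hold action=motors_on
5. grasp_fail: (Hold) → mode=Hold action=spin_cw
6. target_lost: (Hold) → mode=Recover action=announce
7. target_seen: (Recover) → mode=Manipulate action=lamp_flash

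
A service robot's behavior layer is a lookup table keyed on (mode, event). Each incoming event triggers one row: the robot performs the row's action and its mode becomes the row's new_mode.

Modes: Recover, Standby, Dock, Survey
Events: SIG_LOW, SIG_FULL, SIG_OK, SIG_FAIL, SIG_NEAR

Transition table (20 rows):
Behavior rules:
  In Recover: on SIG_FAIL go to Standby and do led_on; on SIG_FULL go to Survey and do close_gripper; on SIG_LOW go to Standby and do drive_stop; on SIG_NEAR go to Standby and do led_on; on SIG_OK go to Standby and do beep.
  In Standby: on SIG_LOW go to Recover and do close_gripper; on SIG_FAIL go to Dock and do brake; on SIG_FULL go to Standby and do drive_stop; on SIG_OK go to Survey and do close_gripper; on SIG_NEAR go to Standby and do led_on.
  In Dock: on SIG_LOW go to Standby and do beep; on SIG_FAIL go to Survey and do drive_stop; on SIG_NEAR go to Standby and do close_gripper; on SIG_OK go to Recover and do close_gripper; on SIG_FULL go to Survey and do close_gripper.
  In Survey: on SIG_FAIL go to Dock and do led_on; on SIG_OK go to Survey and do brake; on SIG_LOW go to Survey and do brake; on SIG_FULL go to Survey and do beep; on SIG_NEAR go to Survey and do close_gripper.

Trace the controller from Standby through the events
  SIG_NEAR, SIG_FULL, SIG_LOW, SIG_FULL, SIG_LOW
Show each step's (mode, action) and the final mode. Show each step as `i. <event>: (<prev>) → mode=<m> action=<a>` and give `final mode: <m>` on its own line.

final mode: Survey

1. SIG_NEAR: (Standby) → mode=Standby action=led_on
2. SIG_FULL: (Standby) → mode=Standby action=drive_stop
3. SIG_LOW: (Standby) → mode=Recover action=close_gripper
4. SIG_FULL: (Recover) → mode=Survey action=close_gripper
5. SIG_LOW: (Survey) → mode=Survey action=brake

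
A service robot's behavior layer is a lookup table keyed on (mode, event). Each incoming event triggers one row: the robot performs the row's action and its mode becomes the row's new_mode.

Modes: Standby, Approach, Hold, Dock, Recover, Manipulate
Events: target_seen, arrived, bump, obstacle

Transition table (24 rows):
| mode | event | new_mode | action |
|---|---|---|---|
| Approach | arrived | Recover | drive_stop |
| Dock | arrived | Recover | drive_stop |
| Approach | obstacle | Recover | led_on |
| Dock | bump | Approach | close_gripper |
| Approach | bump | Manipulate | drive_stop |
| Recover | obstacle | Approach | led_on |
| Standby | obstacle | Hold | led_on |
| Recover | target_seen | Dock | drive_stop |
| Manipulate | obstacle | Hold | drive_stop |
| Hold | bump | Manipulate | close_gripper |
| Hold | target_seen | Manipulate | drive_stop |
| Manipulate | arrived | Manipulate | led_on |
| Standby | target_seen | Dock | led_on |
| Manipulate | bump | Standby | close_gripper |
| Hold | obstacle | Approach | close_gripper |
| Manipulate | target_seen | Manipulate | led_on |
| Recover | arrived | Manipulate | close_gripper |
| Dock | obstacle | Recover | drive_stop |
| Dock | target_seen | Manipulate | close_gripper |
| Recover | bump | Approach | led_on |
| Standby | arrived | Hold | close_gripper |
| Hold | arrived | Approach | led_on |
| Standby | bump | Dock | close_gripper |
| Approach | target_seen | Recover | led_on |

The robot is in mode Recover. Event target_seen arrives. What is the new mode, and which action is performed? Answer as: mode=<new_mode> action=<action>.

mode=Dock action=drive_stop

current mode = Recover; filter table to that mode:
  (Recover, obstacle) → (Approach, led_on)
  (Recover, target_seen) → (Dock, drive_stop)  ← event matches
  (Recover, arrived) → (Manipulate, close_gripper)
  (Recover, bump) → (Approach, led_on)
event = target_seen selects (Dock, drive_stop)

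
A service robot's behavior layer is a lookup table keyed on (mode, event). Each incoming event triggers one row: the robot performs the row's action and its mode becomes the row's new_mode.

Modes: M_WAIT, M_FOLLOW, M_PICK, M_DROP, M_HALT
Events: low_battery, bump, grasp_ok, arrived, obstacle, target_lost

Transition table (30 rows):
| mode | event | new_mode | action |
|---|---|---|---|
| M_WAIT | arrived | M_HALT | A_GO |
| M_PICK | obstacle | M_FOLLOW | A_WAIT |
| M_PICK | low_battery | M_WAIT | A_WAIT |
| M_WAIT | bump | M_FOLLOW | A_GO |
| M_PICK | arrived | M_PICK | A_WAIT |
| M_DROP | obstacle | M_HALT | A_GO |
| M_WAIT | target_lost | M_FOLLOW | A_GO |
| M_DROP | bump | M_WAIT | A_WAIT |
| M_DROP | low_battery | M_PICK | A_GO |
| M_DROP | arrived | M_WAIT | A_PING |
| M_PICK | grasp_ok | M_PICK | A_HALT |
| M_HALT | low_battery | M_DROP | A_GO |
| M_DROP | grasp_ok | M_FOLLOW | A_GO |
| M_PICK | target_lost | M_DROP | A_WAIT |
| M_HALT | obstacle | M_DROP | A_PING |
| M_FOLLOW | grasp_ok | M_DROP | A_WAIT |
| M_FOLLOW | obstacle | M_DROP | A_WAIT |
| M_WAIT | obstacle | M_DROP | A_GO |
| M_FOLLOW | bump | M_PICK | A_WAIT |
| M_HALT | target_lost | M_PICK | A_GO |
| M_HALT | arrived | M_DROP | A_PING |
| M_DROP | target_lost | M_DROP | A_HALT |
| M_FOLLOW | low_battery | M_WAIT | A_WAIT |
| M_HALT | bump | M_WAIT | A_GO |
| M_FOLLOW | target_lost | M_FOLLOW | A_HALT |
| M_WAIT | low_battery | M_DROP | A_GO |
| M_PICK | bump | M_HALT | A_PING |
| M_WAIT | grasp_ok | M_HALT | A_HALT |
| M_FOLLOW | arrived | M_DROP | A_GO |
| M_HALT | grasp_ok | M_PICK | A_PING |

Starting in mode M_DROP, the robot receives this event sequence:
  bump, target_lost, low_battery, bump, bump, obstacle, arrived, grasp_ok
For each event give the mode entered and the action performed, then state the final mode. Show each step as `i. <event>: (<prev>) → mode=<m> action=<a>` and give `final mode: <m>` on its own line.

1. bump: (M_DROP) → mode=M_WAIT action=A_WAIT
2. target_lost: (M_WAIT) → mode=M_FOLLOW action=A_GO
3. low_battery: (M_FOLLOW) → mode=M_WAIT action=A_WAIT
4. bump: (M_WAIT) → mode=M_FOLLOW action=A_GO
5. bump: (M_FOLLOW) → mode=M_PICK action=A_WAIT
6. obstacle: (M_PICK) → mode=M_FOLLOW action=A_WAIT
7. arrived: (M_FOLLOW) → mode=M_DROP action=A_GO
8. grasp_ok: (M_DROP) → mode=M_FOLLOW action=A_GO

final mode: M_FOLLOW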